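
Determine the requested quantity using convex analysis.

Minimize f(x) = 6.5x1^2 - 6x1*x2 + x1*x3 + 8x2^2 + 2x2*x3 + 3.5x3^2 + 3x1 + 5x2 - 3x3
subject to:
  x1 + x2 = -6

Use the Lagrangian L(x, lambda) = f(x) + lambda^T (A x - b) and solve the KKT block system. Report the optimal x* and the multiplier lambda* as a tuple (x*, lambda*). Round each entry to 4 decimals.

Form the Lagrangian:
  L(x, lambda) = (1/2) x^T Q x + c^T x + lambda^T (A x - b)
Stationarity (grad_x L = 0): Q x + c + A^T lambda = 0.
Primal feasibility: A x = b.

This gives the KKT block system:
  [ Q   A^T ] [ x     ]   [-c ]
  [ A    0  ] [ lambda ] = [ b ]

Solving the linear system:
  x*      = (-3.1294, -2.8706, 1.6958)
  lambda* = (18.7622)
  f(x*)   = 41.8724

x* = (-3.1294, -2.8706, 1.6958), lambda* = (18.7622)


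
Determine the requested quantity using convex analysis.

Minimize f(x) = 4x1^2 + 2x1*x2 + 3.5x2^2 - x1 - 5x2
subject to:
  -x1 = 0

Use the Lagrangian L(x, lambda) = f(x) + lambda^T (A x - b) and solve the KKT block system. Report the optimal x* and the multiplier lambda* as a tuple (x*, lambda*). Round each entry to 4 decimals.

Form the Lagrangian:
  L(x, lambda) = (1/2) x^T Q x + c^T x + lambda^T (A x - b)
Stationarity (grad_x L = 0): Q x + c + A^T lambda = 0.
Primal feasibility: A x = b.

This gives the KKT block system:
  [ Q   A^T ] [ x     ]   [-c ]
  [ A    0  ] [ lambda ] = [ b ]

Solving the linear system:
  x*      = (0, 0.7143)
  lambda* = (0.4286)
  f(x*)   = -1.7857

x* = (0, 0.7143), lambda* = (0.4286)


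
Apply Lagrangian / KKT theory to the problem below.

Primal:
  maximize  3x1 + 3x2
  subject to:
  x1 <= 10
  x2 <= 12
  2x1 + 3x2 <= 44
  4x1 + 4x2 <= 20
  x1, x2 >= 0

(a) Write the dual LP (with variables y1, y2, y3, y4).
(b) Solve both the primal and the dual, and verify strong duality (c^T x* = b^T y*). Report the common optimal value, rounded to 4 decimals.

The standard primal-dual pair for 'max c^T x s.t. A x <= b, x >= 0' is:
  Dual:  min b^T y  s.t.  A^T y >= c,  y >= 0.

So the dual LP is:
  minimize  10y1 + 12y2 + 44y3 + 20y4
  subject to:
    y1 + 2y3 + 4y4 >= 3
    y2 + 3y3 + 4y4 >= 3
    y1, y2, y3, y4 >= 0

Solving the primal: x* = (5, 0).
  primal value c^T x* = 15.
Solving the dual: y* = (0, 0, 0, 0.75).
  dual value b^T y* = 15.
Strong duality: c^T x* = b^T y*. Confirmed.

15


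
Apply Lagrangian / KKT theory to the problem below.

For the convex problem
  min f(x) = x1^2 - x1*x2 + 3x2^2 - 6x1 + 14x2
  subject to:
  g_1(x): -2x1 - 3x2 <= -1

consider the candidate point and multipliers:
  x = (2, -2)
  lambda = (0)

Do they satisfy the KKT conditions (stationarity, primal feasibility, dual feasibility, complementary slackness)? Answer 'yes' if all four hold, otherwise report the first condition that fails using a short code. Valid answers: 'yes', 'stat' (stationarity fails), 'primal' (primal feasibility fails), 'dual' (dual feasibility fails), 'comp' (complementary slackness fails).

Gradient of f: grad f(x) = Q x + c = (0, 0)
Constraint values g_i(x) = a_i^T x - b_i:
  g_1((2, -2)) = 3
Stationarity residual: grad f(x) + sum_i lambda_i a_i = (0, 0)
  -> stationarity OK
Primal feasibility (all g_i <= 0): FAILS
Dual feasibility (all lambda_i >= 0): OK
Complementary slackness (lambda_i * g_i(x) = 0 for all i): OK

Verdict: the first failing condition is primal_feasibility -> primal.

primal


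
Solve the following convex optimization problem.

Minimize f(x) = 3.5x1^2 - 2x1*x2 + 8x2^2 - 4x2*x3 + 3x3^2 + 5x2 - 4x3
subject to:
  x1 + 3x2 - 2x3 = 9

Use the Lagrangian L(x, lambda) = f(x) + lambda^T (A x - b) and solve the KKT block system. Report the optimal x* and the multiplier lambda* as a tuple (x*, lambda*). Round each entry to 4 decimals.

Form the Lagrangian:
  L(x, lambda) = (1/2) x^T Q x + c^T x + lambda^T (A x - b)
Stationarity (grad_x L = 0): Q x + c + A^T lambda = 0.
Primal feasibility: A x = b.

This gives the KKT block system:
  [ Q   A^T ] [ x     ]   [-c ]
  [ A    0  ] [ lambda ] = [ b ]

Solving the linear system:
  x*      = (1.7475, 1.2929, -1.6869)
  lambda* = (-9.6465)
  f(x*)   = 50.0152

x* = (1.7475, 1.2929, -1.6869), lambda* = (-9.6465)


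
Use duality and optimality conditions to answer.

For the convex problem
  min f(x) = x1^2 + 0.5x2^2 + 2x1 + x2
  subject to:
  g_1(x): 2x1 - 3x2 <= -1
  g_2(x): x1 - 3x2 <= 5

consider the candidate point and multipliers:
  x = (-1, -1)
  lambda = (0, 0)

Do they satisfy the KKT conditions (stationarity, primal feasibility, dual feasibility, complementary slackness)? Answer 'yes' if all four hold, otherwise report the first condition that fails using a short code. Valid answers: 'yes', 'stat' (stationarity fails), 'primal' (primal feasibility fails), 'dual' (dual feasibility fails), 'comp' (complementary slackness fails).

Gradient of f: grad f(x) = Q x + c = (0, 0)
Constraint values g_i(x) = a_i^T x - b_i:
  g_1((-1, -1)) = 2
  g_2((-1, -1)) = -3
Stationarity residual: grad f(x) + sum_i lambda_i a_i = (0, 0)
  -> stationarity OK
Primal feasibility (all g_i <= 0): FAILS
Dual feasibility (all lambda_i >= 0): OK
Complementary slackness (lambda_i * g_i(x) = 0 for all i): OK

Verdict: the first failing condition is primal_feasibility -> primal.

primal


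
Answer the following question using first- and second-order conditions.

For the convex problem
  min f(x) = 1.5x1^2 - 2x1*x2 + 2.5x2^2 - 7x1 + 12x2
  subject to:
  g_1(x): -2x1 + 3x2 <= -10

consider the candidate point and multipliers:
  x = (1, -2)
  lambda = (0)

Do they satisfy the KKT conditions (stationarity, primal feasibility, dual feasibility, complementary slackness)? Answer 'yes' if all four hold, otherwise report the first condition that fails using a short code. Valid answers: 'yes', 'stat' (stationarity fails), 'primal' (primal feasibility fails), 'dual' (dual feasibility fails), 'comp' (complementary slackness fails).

Gradient of f: grad f(x) = Q x + c = (0, 0)
Constraint values g_i(x) = a_i^T x - b_i:
  g_1((1, -2)) = 2
Stationarity residual: grad f(x) + sum_i lambda_i a_i = (0, 0)
  -> stationarity OK
Primal feasibility (all g_i <= 0): FAILS
Dual feasibility (all lambda_i >= 0): OK
Complementary slackness (lambda_i * g_i(x) = 0 for all i): OK

Verdict: the first failing condition is primal_feasibility -> primal.

primal


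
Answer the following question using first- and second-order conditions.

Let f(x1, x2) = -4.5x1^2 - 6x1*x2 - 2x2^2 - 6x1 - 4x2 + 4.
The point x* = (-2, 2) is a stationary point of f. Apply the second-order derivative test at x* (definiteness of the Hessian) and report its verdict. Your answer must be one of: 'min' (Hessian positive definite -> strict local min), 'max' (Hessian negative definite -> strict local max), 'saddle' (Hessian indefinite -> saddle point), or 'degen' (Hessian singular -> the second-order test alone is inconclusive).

Compute the Hessian H = grad^2 f:
  H = [[-9, -6], [-6, -4]]
Verify stationarity: grad f(x*) = H x* + g = (0, 0).
Eigenvalues of H: -13, 0.
H has a zero eigenvalue (singular; negative semidefinite but not definite), so H is neither positive definite, negative definite, nor indefinite. The second-order test alone is inconclusive -> degen.
(Indeed, f is constant along the null direction of H through x*, so x* is not a strict local extremum.)

degen


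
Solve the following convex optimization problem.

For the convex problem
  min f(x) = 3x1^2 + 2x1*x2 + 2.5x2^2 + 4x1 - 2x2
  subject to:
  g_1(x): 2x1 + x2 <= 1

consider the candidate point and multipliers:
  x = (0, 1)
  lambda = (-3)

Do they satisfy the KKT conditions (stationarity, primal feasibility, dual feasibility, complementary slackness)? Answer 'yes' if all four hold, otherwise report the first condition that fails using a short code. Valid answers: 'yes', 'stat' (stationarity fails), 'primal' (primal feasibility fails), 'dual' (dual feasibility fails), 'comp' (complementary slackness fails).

Gradient of f: grad f(x) = Q x + c = (6, 3)
Constraint values g_i(x) = a_i^T x - b_i:
  g_1((0, 1)) = 0
Stationarity residual: grad f(x) + sum_i lambda_i a_i = (0, 0)
  -> stationarity OK
Primal feasibility (all g_i <= 0): OK
Dual feasibility (all lambda_i >= 0): FAILS
Complementary slackness (lambda_i * g_i(x) = 0 for all i): OK

Verdict: the first failing condition is dual_feasibility -> dual.

dual


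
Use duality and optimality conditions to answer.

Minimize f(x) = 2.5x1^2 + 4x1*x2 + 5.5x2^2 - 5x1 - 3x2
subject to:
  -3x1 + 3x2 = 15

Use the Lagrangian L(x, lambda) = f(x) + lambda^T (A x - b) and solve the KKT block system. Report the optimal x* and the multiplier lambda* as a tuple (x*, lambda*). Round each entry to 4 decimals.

Form the Lagrangian:
  L(x, lambda) = (1/2) x^T Q x + c^T x + lambda^T (A x - b)
Stationarity (grad_x L = 0): Q x + c + A^T lambda = 0.
Primal feasibility: A x = b.

This gives the KKT block system:
  [ Q   A^T ] [ x     ]   [-c ]
  [ A    0  ] [ lambda ] = [ b ]

Solving the linear system:
  x*      = (-2.7917, 2.2083)
  lambda* = (-3.375)
  f(x*)   = 28.9792

x* = (-2.7917, 2.2083), lambda* = (-3.375)


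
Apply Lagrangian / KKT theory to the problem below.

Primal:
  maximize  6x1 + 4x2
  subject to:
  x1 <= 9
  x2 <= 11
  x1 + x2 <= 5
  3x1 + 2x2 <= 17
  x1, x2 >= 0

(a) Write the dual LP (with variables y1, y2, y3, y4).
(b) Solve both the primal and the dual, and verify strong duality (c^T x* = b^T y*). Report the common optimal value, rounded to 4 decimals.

The standard primal-dual pair for 'max c^T x s.t. A x <= b, x >= 0' is:
  Dual:  min b^T y  s.t.  A^T y >= c,  y >= 0.

So the dual LP is:
  minimize  9y1 + 11y2 + 5y3 + 17y4
  subject to:
    y1 + y3 + 3y4 >= 6
    y2 + y3 + 2y4 >= 4
    y1, y2, y3, y4 >= 0

Solving the primal: x* = (5, 0).
  primal value c^T x* = 30.
Solving the dual: y* = (0, 0, 6, 0).
  dual value b^T y* = 30.
Strong duality: c^T x* = b^T y*. Confirmed.

30


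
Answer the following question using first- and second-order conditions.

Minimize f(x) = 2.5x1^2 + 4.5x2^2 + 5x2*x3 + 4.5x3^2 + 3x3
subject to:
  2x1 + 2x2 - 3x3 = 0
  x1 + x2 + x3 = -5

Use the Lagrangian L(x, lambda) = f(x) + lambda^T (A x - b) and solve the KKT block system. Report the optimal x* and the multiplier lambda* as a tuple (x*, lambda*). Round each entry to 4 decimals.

Form the Lagrangian:
  L(x, lambda) = (1/2) x^T Q x + c^T x + lambda^T (A x - b)
Stationarity (grad_x L = 0): Q x + c + A^T lambda = 0.
Primal feasibility: A x = b.

This gives the KKT block system:
  [ Q   A^T ] [ x     ]   [-c ]
  [ A    0  ] [ lambda ] = [ b ]

Solving the linear system:
  x*      = (-2.6429, -0.3571, -2)
  lambda* = (-0.7143, 14.6429)
  f(x*)   = 33.6071

x* = (-2.6429, -0.3571, -2), lambda* = (-0.7143, 14.6429)


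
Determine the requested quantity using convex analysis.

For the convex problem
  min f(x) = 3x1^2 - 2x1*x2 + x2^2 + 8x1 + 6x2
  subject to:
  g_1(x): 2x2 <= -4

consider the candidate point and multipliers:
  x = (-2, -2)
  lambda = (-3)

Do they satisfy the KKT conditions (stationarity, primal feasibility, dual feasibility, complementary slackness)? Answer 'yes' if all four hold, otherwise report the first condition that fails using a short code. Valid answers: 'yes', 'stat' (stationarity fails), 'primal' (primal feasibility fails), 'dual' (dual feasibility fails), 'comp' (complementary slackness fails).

Gradient of f: grad f(x) = Q x + c = (0, 6)
Constraint values g_i(x) = a_i^T x - b_i:
  g_1((-2, -2)) = 0
Stationarity residual: grad f(x) + sum_i lambda_i a_i = (0, 0)
  -> stationarity OK
Primal feasibility (all g_i <= 0): OK
Dual feasibility (all lambda_i >= 0): FAILS
Complementary slackness (lambda_i * g_i(x) = 0 for all i): OK

Verdict: the first failing condition is dual_feasibility -> dual.

dual


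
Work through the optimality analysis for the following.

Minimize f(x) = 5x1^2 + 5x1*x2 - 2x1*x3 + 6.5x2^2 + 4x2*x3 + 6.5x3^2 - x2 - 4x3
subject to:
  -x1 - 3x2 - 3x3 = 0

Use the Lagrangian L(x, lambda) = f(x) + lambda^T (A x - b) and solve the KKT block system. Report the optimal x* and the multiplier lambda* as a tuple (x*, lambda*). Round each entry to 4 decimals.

Form the Lagrangian:
  L(x, lambda) = (1/2) x^T Q x + c^T x + lambda^T (A x - b)
Stationarity (grad_x L = 0): Q x + c + A^T lambda = 0.
Primal feasibility: A x = b.

This gives the KKT block system:
  [ Q   A^T ] [ x     ]   [-c ]
  [ A    0  ] [ lambda ] = [ b ]

Solving the linear system:
  x*      = (0.0462, -0.1923, 0.1769)
  lambda* = (-0.8538)
  f(x*)   = -0.2577

x* = (0.0462, -0.1923, 0.1769), lambda* = (-0.8538)


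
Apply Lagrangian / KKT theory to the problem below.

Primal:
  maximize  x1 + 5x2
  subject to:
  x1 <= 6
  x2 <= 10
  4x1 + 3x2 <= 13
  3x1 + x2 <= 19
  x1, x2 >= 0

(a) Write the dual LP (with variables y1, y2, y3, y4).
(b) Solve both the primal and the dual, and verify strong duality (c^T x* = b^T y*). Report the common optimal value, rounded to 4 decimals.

The standard primal-dual pair for 'max c^T x s.t. A x <= b, x >= 0' is:
  Dual:  min b^T y  s.t.  A^T y >= c,  y >= 0.

So the dual LP is:
  minimize  6y1 + 10y2 + 13y3 + 19y4
  subject to:
    y1 + 4y3 + 3y4 >= 1
    y2 + 3y3 + y4 >= 5
    y1, y2, y3, y4 >= 0

Solving the primal: x* = (0, 4.3333).
  primal value c^T x* = 21.6667.
Solving the dual: y* = (0, 0, 1.6667, 0).
  dual value b^T y* = 21.6667.
Strong duality: c^T x* = b^T y*. Confirmed.

21.6667


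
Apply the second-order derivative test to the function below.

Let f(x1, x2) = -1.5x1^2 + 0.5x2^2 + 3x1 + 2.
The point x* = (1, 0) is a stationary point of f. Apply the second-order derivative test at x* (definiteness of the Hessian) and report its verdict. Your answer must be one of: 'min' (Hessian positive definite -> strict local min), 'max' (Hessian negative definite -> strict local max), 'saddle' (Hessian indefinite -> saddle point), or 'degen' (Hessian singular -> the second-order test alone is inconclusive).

Compute the Hessian H = grad^2 f:
  H = [[-3, 0], [0, 1]]
Verify stationarity: grad f(x*) = H x* + g = (0, 0).
Eigenvalues of H: -3, 1.
Eigenvalues have mixed signs, so H is indefinite -> x* is a saddle point.

saddle


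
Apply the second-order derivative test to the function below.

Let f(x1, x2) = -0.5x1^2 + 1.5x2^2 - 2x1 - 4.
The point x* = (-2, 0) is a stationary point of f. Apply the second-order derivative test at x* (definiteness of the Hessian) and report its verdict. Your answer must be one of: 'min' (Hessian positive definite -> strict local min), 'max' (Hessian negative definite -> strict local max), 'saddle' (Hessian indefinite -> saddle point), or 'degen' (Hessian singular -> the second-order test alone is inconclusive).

Compute the Hessian H = grad^2 f:
  H = [[-1, 0], [0, 3]]
Verify stationarity: grad f(x*) = H x* + g = (0, 0).
Eigenvalues of H: -1, 3.
Eigenvalues have mixed signs, so H is indefinite -> x* is a saddle point.

saddle


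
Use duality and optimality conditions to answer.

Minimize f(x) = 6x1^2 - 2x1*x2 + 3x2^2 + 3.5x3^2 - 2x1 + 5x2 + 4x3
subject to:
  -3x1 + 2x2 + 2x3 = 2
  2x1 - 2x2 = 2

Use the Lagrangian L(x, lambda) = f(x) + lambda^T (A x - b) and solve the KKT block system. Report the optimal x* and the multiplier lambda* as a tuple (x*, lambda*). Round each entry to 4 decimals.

Form the Lagrangian:
  L(x, lambda) = (1/2) x^T Q x + c^T x + lambda^T (A x - b)
Stationarity (grad_x L = 0): Q x + c + A^T lambda = 0.
Primal feasibility: A x = b.

This gives the KKT block system:
  [ Q   A^T ] [ x     ]   [-c ]
  [ A    0  ] [ lambda ] = [ b ]

Solving the linear system:
  x*      = (-0.5079, -1.5079, 1.746)
  lambda* = (-8.1111, -9.627)
  f(x*)   = 17.9683

x* = (-0.5079, -1.5079, 1.746), lambda* = (-8.1111, -9.627)


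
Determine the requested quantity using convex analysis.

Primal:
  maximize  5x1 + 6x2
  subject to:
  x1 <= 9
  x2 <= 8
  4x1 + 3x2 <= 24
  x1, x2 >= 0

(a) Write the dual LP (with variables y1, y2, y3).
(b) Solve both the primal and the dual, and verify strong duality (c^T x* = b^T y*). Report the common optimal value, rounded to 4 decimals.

The standard primal-dual pair for 'max c^T x s.t. A x <= b, x >= 0' is:
  Dual:  min b^T y  s.t.  A^T y >= c,  y >= 0.

So the dual LP is:
  minimize  9y1 + 8y2 + 24y3
  subject to:
    y1 + 4y3 >= 5
    y2 + 3y3 >= 6
    y1, y2, y3 >= 0

Solving the primal: x* = (0, 8).
  primal value c^T x* = 48.
Solving the dual: y* = (0, 2.25, 1.25).
  dual value b^T y* = 48.
Strong duality: c^T x* = b^T y*. Confirmed.

48


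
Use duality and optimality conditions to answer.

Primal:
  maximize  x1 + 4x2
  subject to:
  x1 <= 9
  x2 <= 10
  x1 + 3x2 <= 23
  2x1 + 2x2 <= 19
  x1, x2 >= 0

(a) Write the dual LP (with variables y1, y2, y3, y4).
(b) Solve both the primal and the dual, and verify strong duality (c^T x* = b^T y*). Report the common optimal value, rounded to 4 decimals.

The standard primal-dual pair for 'max c^T x s.t. A x <= b, x >= 0' is:
  Dual:  min b^T y  s.t.  A^T y >= c,  y >= 0.

So the dual LP is:
  minimize  9y1 + 10y2 + 23y3 + 19y4
  subject to:
    y1 + y3 + 2y4 >= 1
    y2 + 3y3 + 2y4 >= 4
    y1, y2, y3, y4 >= 0

Solving the primal: x* = (0, 7.6667).
  primal value c^T x* = 30.6667.
Solving the dual: y* = (0, 0, 1.3333, 0).
  dual value b^T y* = 30.6667.
Strong duality: c^T x* = b^T y*. Confirmed.

30.6667


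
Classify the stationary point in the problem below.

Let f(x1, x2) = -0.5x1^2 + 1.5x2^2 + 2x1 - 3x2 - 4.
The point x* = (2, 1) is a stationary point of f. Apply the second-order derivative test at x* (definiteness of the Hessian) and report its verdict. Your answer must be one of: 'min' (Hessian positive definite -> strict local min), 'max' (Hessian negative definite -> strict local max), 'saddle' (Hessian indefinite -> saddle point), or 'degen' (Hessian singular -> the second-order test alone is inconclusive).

Compute the Hessian H = grad^2 f:
  H = [[-1, 0], [0, 3]]
Verify stationarity: grad f(x*) = H x* + g = (0, 0).
Eigenvalues of H: -1, 3.
Eigenvalues have mixed signs, so H is indefinite -> x* is a saddle point.

saddle


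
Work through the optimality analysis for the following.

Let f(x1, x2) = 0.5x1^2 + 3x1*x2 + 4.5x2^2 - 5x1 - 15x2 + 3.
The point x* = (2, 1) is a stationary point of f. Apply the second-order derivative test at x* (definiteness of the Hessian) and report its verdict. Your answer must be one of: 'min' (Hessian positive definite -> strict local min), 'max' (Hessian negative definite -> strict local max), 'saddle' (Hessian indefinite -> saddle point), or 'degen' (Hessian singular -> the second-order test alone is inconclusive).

Compute the Hessian H = grad^2 f:
  H = [[1, 3], [3, 9]]
Verify stationarity: grad f(x*) = H x* + g = (0, 0).
Eigenvalues of H: 0, 10.
H has a zero eigenvalue (singular; positive semidefinite but not definite), so H is neither positive definite, negative definite, nor indefinite. The second-order test alone is inconclusive -> degen.
(Indeed, f is constant along the null direction of H through x*, so x* is not a strict local extremum.)

degen


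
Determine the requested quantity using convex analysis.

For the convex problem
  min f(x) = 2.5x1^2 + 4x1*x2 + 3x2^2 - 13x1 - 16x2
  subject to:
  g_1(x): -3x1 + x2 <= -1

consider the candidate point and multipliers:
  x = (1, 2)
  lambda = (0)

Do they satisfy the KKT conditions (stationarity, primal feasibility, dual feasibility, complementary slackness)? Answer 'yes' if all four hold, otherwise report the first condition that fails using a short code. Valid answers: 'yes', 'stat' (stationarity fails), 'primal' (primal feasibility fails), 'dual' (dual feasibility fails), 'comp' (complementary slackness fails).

Gradient of f: grad f(x) = Q x + c = (0, 0)
Constraint values g_i(x) = a_i^T x - b_i:
  g_1((1, 2)) = 0
Stationarity residual: grad f(x) + sum_i lambda_i a_i = (0, 0)
  -> stationarity OK
Primal feasibility (all g_i <= 0): OK
Dual feasibility (all lambda_i >= 0): OK
Complementary slackness (lambda_i * g_i(x) = 0 for all i): OK

Verdict: yes, KKT holds.

yes


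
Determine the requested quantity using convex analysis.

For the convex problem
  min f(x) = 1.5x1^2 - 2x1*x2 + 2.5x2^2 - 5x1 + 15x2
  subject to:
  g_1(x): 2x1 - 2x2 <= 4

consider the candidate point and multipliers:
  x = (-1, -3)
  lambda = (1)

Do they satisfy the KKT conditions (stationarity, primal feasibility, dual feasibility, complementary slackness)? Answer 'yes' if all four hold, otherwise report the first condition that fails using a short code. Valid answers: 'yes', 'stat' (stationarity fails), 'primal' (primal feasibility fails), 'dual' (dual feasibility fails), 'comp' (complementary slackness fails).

Gradient of f: grad f(x) = Q x + c = (-2, 2)
Constraint values g_i(x) = a_i^T x - b_i:
  g_1((-1, -3)) = 0
Stationarity residual: grad f(x) + sum_i lambda_i a_i = (0, 0)
  -> stationarity OK
Primal feasibility (all g_i <= 0): OK
Dual feasibility (all lambda_i >= 0): OK
Complementary slackness (lambda_i * g_i(x) = 0 for all i): OK

Verdict: yes, KKT holds.

yes


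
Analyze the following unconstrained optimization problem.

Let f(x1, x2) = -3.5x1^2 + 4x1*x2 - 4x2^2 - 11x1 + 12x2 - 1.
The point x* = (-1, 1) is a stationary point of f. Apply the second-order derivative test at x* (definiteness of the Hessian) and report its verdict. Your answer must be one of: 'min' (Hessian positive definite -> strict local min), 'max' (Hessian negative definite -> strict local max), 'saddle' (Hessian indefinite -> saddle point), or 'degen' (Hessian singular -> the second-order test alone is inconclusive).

Compute the Hessian H = grad^2 f:
  H = [[-7, 4], [4, -8]]
Verify stationarity: grad f(x*) = H x* + g = (0, 0).
Eigenvalues of H: -11.5311, -3.4689.
Both eigenvalues < 0, so H is negative definite -> x* is a strict local max.

max


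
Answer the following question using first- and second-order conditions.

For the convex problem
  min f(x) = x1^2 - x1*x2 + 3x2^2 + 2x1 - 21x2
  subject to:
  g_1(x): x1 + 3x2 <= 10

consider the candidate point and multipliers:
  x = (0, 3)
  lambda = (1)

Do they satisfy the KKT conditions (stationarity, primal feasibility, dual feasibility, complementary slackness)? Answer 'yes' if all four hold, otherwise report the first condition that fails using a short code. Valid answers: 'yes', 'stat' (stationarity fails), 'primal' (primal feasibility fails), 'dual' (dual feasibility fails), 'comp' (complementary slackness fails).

Gradient of f: grad f(x) = Q x + c = (-1, -3)
Constraint values g_i(x) = a_i^T x - b_i:
  g_1((0, 3)) = -1
Stationarity residual: grad f(x) + sum_i lambda_i a_i = (0, 0)
  -> stationarity OK
Primal feasibility (all g_i <= 0): OK
Dual feasibility (all lambda_i >= 0): OK
Complementary slackness (lambda_i * g_i(x) = 0 for all i): FAILS

Verdict: the first failing condition is complementary_slackness -> comp.

comp


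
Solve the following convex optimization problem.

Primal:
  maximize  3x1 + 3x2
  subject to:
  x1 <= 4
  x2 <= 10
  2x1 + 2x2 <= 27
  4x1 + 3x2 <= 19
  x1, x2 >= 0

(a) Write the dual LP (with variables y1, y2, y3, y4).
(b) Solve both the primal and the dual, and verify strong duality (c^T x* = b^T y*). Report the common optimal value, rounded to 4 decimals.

The standard primal-dual pair for 'max c^T x s.t. A x <= b, x >= 0' is:
  Dual:  min b^T y  s.t.  A^T y >= c,  y >= 0.

So the dual LP is:
  minimize  4y1 + 10y2 + 27y3 + 19y4
  subject to:
    y1 + 2y3 + 4y4 >= 3
    y2 + 2y3 + 3y4 >= 3
    y1, y2, y3, y4 >= 0

Solving the primal: x* = (0, 6.3333).
  primal value c^T x* = 19.
Solving the dual: y* = (0, 0, 0, 1).
  dual value b^T y* = 19.
Strong duality: c^T x* = b^T y*. Confirmed.

19


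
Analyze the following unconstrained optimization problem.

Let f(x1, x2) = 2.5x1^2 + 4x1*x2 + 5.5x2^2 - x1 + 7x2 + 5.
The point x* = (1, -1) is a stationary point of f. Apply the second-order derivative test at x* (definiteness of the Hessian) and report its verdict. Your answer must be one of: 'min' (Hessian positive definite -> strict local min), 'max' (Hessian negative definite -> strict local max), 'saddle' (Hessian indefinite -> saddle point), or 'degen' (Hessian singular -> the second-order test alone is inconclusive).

Compute the Hessian H = grad^2 f:
  H = [[5, 4], [4, 11]]
Verify stationarity: grad f(x*) = H x* + g = (0, 0).
Eigenvalues of H: 3, 13.
Both eigenvalues > 0, so H is positive definite -> x* is a strict local min.

min


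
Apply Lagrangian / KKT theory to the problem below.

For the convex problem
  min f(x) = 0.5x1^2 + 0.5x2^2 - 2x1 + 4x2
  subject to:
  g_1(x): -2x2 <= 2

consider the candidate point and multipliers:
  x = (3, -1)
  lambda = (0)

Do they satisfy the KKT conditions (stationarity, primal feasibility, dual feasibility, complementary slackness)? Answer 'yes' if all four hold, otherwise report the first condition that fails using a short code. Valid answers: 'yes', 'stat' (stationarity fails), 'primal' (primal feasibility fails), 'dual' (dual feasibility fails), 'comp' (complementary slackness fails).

Gradient of f: grad f(x) = Q x + c = (1, 3)
Constraint values g_i(x) = a_i^T x - b_i:
  g_1((3, -1)) = 0
Stationarity residual: grad f(x) + sum_i lambda_i a_i = (1, 3)
  -> stationarity FAILS
Primal feasibility (all g_i <= 0): OK
Dual feasibility (all lambda_i >= 0): OK
Complementary slackness (lambda_i * g_i(x) = 0 for all i): OK

Verdict: the first failing condition is stationarity -> stat.

stat


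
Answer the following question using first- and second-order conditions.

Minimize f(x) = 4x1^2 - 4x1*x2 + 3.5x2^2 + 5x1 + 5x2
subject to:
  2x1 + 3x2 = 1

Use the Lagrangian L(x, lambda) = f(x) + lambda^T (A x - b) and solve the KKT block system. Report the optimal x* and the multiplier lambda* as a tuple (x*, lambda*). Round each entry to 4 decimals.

Form the Lagrangian:
  L(x, lambda) = (1/2) x^T Q x + c^T x + lambda^T (A x - b)
Stationarity (grad_x L = 0): Q x + c + A^T lambda = 0.
Primal feasibility: A x = b.

This gives the KKT block system:
  [ Q   A^T ] [ x     ]   [-c ]
  [ A    0  ] [ lambda ] = [ b ]

Solving the linear system:
  x*      = (0.0743, 0.2838)
  lambda* = (-2.2297)
  f(x*)   = 2.0101

x* = (0.0743, 0.2838), lambda* = (-2.2297)


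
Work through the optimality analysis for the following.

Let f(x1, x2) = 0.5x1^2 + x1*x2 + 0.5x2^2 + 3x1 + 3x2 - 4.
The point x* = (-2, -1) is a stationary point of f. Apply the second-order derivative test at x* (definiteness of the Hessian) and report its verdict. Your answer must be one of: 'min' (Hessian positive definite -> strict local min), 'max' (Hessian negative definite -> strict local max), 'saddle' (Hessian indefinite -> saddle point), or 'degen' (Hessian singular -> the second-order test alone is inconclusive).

Compute the Hessian H = grad^2 f:
  H = [[1, 1], [1, 1]]
Verify stationarity: grad f(x*) = H x* + g = (0, 0).
Eigenvalues of H: 0, 2.
H has a zero eigenvalue (singular; positive semidefinite but not definite), so H is neither positive definite, negative definite, nor indefinite. The second-order test alone is inconclusive -> degen.
(Indeed, f is constant along the null direction of H through x*, so x* is not a strict local extremum.)

degen


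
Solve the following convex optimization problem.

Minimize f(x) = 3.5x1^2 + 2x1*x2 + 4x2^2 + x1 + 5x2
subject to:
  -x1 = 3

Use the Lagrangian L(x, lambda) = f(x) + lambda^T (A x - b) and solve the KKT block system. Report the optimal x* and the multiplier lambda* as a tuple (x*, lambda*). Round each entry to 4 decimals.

Form the Lagrangian:
  L(x, lambda) = (1/2) x^T Q x + c^T x + lambda^T (A x - b)
Stationarity (grad_x L = 0): Q x + c + A^T lambda = 0.
Primal feasibility: A x = b.

This gives the KKT block system:
  [ Q   A^T ] [ x     ]   [-c ]
  [ A    0  ] [ lambda ] = [ b ]

Solving the linear system:
  x*      = (-3, 0.125)
  lambda* = (-19.75)
  f(x*)   = 28.4375

x* = (-3, 0.125), lambda* = (-19.75)


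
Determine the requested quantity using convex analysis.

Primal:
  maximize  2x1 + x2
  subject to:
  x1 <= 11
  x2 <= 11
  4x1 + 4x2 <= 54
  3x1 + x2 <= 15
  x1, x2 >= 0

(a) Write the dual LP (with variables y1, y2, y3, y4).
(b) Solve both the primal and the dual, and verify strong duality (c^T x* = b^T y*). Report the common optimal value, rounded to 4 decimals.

The standard primal-dual pair for 'max c^T x s.t. A x <= b, x >= 0' is:
  Dual:  min b^T y  s.t.  A^T y >= c,  y >= 0.

So the dual LP is:
  minimize  11y1 + 11y2 + 54y3 + 15y4
  subject to:
    y1 + 4y3 + 3y4 >= 2
    y2 + 4y3 + y4 >= 1
    y1, y2, y3, y4 >= 0

Solving the primal: x* = (1.3333, 11).
  primal value c^T x* = 13.6667.
Solving the dual: y* = (0, 0.3333, 0, 0.6667).
  dual value b^T y* = 13.6667.
Strong duality: c^T x* = b^T y*. Confirmed.

13.6667


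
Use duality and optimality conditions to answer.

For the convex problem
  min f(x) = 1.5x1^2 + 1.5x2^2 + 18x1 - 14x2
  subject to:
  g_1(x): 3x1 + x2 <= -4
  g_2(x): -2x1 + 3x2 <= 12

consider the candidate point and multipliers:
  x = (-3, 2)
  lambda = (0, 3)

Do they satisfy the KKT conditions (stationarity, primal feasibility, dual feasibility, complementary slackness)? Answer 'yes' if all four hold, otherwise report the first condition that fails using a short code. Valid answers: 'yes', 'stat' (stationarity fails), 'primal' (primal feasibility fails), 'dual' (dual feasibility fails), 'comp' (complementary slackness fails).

Gradient of f: grad f(x) = Q x + c = (9, -8)
Constraint values g_i(x) = a_i^T x - b_i:
  g_1((-3, 2)) = -3
  g_2((-3, 2)) = 0
Stationarity residual: grad f(x) + sum_i lambda_i a_i = (3, 1)
  -> stationarity FAILS
Primal feasibility (all g_i <= 0): OK
Dual feasibility (all lambda_i >= 0): OK
Complementary slackness (lambda_i * g_i(x) = 0 for all i): OK

Verdict: the first failing condition is stationarity -> stat.

stat


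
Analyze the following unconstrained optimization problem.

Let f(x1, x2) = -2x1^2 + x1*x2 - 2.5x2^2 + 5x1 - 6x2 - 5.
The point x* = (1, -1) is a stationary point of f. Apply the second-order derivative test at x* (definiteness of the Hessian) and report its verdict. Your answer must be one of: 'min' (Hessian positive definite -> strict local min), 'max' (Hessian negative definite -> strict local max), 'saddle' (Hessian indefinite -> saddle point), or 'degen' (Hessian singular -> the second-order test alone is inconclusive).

Compute the Hessian H = grad^2 f:
  H = [[-4, 1], [1, -5]]
Verify stationarity: grad f(x*) = H x* + g = (0, 0).
Eigenvalues of H: -5.618, -3.382.
Both eigenvalues < 0, so H is negative definite -> x* is a strict local max.

max


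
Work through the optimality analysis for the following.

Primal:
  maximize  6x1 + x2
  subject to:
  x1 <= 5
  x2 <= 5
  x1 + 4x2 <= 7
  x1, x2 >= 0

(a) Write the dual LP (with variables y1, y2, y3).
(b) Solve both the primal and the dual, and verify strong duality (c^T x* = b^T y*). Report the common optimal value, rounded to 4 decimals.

The standard primal-dual pair for 'max c^T x s.t. A x <= b, x >= 0' is:
  Dual:  min b^T y  s.t.  A^T y >= c,  y >= 0.

So the dual LP is:
  minimize  5y1 + 5y2 + 7y3
  subject to:
    y1 + y3 >= 6
    y2 + 4y3 >= 1
    y1, y2, y3 >= 0

Solving the primal: x* = (5, 0.5).
  primal value c^T x* = 30.5.
Solving the dual: y* = (5.75, 0, 0.25).
  dual value b^T y* = 30.5.
Strong duality: c^T x* = b^T y*. Confirmed.

30.5


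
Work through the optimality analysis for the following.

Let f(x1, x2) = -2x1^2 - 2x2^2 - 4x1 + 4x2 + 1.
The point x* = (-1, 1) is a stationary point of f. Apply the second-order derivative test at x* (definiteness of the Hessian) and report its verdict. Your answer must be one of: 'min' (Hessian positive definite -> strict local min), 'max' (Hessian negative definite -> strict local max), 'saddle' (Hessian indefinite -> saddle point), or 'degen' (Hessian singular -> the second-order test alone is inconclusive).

Compute the Hessian H = grad^2 f:
  H = [[-4, 0], [0, -4]]
Verify stationarity: grad f(x*) = H x* + g = (0, 0).
Eigenvalues of H: -4, -4.
Both eigenvalues < 0, so H is negative definite -> x* is a strict local max.

max


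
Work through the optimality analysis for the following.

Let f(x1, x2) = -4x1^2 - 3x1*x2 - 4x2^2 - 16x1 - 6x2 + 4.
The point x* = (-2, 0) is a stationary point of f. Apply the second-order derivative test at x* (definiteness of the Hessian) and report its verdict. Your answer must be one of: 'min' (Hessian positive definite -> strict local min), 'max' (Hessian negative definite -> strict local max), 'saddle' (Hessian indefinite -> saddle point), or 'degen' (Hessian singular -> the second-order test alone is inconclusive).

Compute the Hessian H = grad^2 f:
  H = [[-8, -3], [-3, -8]]
Verify stationarity: grad f(x*) = H x* + g = (0, 0).
Eigenvalues of H: -11, -5.
Both eigenvalues < 0, so H is negative definite -> x* is a strict local max.

max


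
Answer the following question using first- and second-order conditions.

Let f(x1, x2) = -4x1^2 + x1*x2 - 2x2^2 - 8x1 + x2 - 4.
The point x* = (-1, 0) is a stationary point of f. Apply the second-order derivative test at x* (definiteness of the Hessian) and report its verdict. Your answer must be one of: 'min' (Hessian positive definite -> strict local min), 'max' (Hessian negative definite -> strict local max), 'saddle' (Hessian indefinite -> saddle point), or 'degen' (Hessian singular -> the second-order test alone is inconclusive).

Compute the Hessian H = grad^2 f:
  H = [[-8, 1], [1, -4]]
Verify stationarity: grad f(x*) = H x* + g = (0, 0).
Eigenvalues of H: -8.2361, -3.7639.
Both eigenvalues < 0, so H is negative definite -> x* is a strict local max.

max


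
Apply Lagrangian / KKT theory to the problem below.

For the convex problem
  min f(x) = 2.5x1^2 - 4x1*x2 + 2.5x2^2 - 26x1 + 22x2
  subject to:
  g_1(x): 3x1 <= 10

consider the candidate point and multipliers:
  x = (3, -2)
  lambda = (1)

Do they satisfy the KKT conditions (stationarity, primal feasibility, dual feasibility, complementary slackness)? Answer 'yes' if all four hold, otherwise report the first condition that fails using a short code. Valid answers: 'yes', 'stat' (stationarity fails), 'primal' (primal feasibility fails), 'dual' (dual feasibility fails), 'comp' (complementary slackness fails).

Gradient of f: grad f(x) = Q x + c = (-3, 0)
Constraint values g_i(x) = a_i^T x - b_i:
  g_1((3, -2)) = -1
Stationarity residual: grad f(x) + sum_i lambda_i a_i = (0, 0)
  -> stationarity OK
Primal feasibility (all g_i <= 0): OK
Dual feasibility (all lambda_i >= 0): OK
Complementary slackness (lambda_i * g_i(x) = 0 for all i): FAILS

Verdict: the first failing condition is complementary_slackness -> comp.

comp


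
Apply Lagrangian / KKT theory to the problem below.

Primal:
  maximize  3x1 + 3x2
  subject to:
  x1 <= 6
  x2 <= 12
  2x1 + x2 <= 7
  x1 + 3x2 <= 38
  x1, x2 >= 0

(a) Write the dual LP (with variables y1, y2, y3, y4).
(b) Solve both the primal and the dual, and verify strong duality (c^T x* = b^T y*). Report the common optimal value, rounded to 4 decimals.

The standard primal-dual pair for 'max c^T x s.t. A x <= b, x >= 0' is:
  Dual:  min b^T y  s.t.  A^T y >= c,  y >= 0.

So the dual LP is:
  minimize  6y1 + 12y2 + 7y3 + 38y4
  subject to:
    y1 + 2y3 + y4 >= 3
    y2 + y3 + 3y4 >= 3
    y1, y2, y3, y4 >= 0

Solving the primal: x* = (0, 7).
  primal value c^T x* = 21.
Solving the dual: y* = (0, 0, 3, 0).
  dual value b^T y* = 21.
Strong duality: c^T x* = b^T y*. Confirmed.

21


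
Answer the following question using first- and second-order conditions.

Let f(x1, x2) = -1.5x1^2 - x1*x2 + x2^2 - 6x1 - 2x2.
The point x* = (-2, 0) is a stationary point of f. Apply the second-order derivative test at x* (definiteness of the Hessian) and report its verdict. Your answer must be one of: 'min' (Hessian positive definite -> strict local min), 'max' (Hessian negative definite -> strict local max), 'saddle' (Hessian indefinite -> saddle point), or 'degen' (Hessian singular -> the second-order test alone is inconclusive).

Compute the Hessian H = grad^2 f:
  H = [[-3, -1], [-1, 2]]
Verify stationarity: grad f(x*) = H x* + g = (0, 0).
Eigenvalues of H: -3.1926, 2.1926.
Eigenvalues have mixed signs, so H is indefinite -> x* is a saddle point.

saddle


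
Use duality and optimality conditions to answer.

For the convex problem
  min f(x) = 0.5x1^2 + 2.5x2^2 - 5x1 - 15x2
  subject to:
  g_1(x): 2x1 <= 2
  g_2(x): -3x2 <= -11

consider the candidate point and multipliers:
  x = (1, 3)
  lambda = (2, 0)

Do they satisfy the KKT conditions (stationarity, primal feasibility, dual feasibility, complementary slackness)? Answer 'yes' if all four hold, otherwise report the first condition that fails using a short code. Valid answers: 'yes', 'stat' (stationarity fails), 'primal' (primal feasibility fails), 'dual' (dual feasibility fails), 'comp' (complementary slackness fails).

Gradient of f: grad f(x) = Q x + c = (-4, 0)
Constraint values g_i(x) = a_i^T x - b_i:
  g_1((1, 3)) = 0
  g_2((1, 3)) = 2
Stationarity residual: grad f(x) + sum_i lambda_i a_i = (0, 0)
  -> stationarity OK
Primal feasibility (all g_i <= 0): FAILS
Dual feasibility (all lambda_i >= 0): OK
Complementary slackness (lambda_i * g_i(x) = 0 for all i): OK

Verdict: the first failing condition is primal_feasibility -> primal.

primal


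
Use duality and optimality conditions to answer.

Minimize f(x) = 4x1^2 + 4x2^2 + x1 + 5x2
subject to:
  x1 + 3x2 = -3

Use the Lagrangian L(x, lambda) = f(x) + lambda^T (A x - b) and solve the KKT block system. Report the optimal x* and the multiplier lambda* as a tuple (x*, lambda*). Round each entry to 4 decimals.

Form the Lagrangian:
  L(x, lambda) = (1/2) x^T Q x + c^T x + lambda^T (A x - b)
Stationarity (grad_x L = 0): Q x + c + A^T lambda = 0.
Primal feasibility: A x = b.

This gives the KKT block system:
  [ Q   A^T ] [ x     ]   [-c ]
  [ A    0  ] [ lambda ] = [ b ]

Solving the linear system:
  x*      = (-0.225, -0.925)
  lambda* = (0.8)
  f(x*)   = -1.225

x* = (-0.225, -0.925), lambda* = (0.8)


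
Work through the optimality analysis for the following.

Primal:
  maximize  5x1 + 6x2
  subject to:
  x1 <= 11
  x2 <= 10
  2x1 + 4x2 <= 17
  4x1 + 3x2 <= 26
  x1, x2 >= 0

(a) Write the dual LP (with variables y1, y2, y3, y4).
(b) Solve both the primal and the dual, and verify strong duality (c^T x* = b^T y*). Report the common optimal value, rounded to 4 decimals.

The standard primal-dual pair for 'max c^T x s.t. A x <= b, x >= 0' is:
  Dual:  min b^T y  s.t.  A^T y >= c,  y >= 0.

So the dual LP is:
  minimize  11y1 + 10y2 + 17y3 + 26y4
  subject to:
    y1 + 2y3 + 4y4 >= 5
    y2 + 4y3 + 3y4 >= 6
    y1, y2, y3, y4 >= 0

Solving the primal: x* = (5.3, 1.6).
  primal value c^T x* = 36.1.
Solving the dual: y* = (0, 0, 0.9, 0.8).
  dual value b^T y* = 36.1.
Strong duality: c^T x* = b^T y*. Confirmed.

36.1


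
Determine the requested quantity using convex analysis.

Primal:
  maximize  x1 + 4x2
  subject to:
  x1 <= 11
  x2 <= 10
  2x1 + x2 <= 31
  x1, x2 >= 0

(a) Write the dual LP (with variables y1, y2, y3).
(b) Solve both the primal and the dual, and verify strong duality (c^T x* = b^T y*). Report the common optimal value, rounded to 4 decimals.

The standard primal-dual pair for 'max c^T x s.t. A x <= b, x >= 0' is:
  Dual:  min b^T y  s.t.  A^T y >= c,  y >= 0.

So the dual LP is:
  minimize  11y1 + 10y2 + 31y3
  subject to:
    y1 + 2y3 >= 1
    y2 + y3 >= 4
    y1, y2, y3 >= 0

Solving the primal: x* = (10.5, 10).
  primal value c^T x* = 50.5.
Solving the dual: y* = (0, 3.5, 0.5).
  dual value b^T y* = 50.5.
Strong duality: c^T x* = b^T y*. Confirmed.

50.5


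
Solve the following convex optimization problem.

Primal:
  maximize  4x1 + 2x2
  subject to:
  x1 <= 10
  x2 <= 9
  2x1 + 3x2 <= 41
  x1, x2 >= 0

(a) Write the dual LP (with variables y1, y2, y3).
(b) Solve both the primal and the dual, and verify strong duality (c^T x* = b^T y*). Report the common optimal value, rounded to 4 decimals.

The standard primal-dual pair for 'max c^T x s.t. A x <= b, x >= 0' is:
  Dual:  min b^T y  s.t.  A^T y >= c,  y >= 0.

So the dual LP is:
  minimize  10y1 + 9y2 + 41y3
  subject to:
    y1 + 2y3 >= 4
    y2 + 3y3 >= 2
    y1, y2, y3 >= 0

Solving the primal: x* = (10, 7).
  primal value c^T x* = 54.
Solving the dual: y* = (2.6667, 0, 0.6667).
  dual value b^T y* = 54.
Strong duality: c^T x* = b^T y*. Confirmed.

54


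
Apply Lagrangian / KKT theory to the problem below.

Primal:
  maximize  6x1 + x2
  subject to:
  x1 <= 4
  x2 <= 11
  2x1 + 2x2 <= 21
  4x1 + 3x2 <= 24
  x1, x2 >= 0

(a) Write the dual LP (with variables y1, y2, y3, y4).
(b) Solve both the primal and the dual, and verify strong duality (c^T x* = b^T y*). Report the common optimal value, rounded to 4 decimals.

The standard primal-dual pair for 'max c^T x s.t. A x <= b, x >= 0' is:
  Dual:  min b^T y  s.t.  A^T y >= c,  y >= 0.

So the dual LP is:
  minimize  4y1 + 11y2 + 21y3 + 24y4
  subject to:
    y1 + 2y3 + 4y4 >= 6
    y2 + 2y3 + 3y4 >= 1
    y1, y2, y3, y4 >= 0

Solving the primal: x* = (4, 2.6667).
  primal value c^T x* = 26.6667.
Solving the dual: y* = (4.6667, 0, 0, 0.3333).
  dual value b^T y* = 26.6667.
Strong duality: c^T x* = b^T y*. Confirmed.

26.6667
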